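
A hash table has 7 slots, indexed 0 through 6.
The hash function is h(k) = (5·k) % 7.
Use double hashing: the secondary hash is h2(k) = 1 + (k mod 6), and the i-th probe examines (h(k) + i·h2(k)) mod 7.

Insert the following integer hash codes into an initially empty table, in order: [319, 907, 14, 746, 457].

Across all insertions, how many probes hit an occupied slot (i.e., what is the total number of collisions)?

2

Insert 319: h=6, slot 6 empty -> index 6.
Insert 907: h=6, h2=2, slot 6 occupied -> index 1.
Insert 14: h=0, slot 0 empty -> index 0.
Insert 746: h=6, h2=3, slot 6 occupied -> index 2.
Insert 457: h=3, slot 3 empty -> index 3.
Table: [14, 907, 746, 457, —, —, 319]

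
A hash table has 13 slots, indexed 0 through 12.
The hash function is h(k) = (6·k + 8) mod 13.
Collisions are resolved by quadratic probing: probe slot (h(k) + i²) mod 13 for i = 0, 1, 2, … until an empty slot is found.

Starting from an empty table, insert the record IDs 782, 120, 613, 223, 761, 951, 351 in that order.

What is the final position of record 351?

9

Insert 782: h=7, slot 7 empty → index 7.
Insert 120: h=0, slot 0 empty → index 0.
Insert 613: h=7, slot 7 occupied → index 8.
Insert 223: h=7, slots 7,8 occupied → index 11.
Insert 761: h=11, slot 11 occupied → index 12.
Insert 951: h=7, slots 7,8,11 occupied → index 3.
Insert 351: h=8, slot 8 occupied → index 9.
Table: [120, —, —, 951, —, —, —, 782, 613, 351, —, 223, 761]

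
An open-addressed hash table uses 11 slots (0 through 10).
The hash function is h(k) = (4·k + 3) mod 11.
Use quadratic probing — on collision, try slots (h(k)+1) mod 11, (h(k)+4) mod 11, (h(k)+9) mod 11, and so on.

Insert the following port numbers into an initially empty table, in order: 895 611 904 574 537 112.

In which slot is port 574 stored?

895: h=8 => slot 8
611: h=5 => slot 5
904: h=0 => slot 0
574: h=0, probe 0,1 => slot 1
537: h=6 => slot 6
112: h=0, probe 0,1,4 => slot 4
Table: [904, 574, —, —, 112, 611, 537, —, 895, —, —]

1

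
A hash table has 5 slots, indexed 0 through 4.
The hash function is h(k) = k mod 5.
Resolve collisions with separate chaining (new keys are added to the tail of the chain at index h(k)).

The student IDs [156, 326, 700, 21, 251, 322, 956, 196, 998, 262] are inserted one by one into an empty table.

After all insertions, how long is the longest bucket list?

6

156 -> bucket 1
326 -> bucket 1 (collision)
700 -> bucket 0
21 -> bucket 1 (collision)
251 -> bucket 1 (collision)
322 -> bucket 2
956 -> bucket 1 (collision)
196 -> bucket 1 (collision)
998 -> bucket 3
262 -> bucket 2 (collision)
Final buckets:
0: 700
1: 156 -> 326 -> 21 -> 251 -> 956 -> 196
2: 322 -> 262
3: 998
4: —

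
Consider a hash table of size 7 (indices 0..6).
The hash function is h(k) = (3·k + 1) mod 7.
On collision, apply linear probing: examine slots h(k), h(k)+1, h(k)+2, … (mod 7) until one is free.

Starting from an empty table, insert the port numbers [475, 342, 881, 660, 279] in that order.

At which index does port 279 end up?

2

475 hashes to 5; slot 5 is free → place at 5.
342 hashes to 5; 5 taken → place at 6.
881 hashes to 5; 5,6 taken → place at 0.
660 hashes to 0; 0 taken → place at 1.
279 hashes to 5; 5,6,0,1 taken → place at 2.
Table: [881, 660, 279, —, —, 475, 342]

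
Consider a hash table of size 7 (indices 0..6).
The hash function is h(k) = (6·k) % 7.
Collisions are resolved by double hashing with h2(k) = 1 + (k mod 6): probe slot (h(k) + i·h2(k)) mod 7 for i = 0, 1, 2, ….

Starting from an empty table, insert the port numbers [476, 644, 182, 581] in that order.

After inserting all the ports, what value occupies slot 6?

476: h=0 => slot 0
644: h=0, h2=3, probe 0,3 => slot 3
182: h=0, h2=3, probe 0,3,6 => slot 6
581: h=0, h2=6, probe 0,6,5 => slot 5
Table: [476, -, -, 644, -, 581, 182]

182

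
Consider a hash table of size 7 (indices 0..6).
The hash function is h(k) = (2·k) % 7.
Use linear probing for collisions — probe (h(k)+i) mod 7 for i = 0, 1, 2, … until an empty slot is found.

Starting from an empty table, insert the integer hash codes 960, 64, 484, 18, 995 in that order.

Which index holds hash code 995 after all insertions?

960 hashes to 2; slot 2 is free => place at 2.
64 hashes to 2; 2 taken => place at 3.
484 hashes to 2; 2,3 taken => place at 4.
18 hashes to 1; slot 1 is free => place at 1.
995 hashes to 2; 2,3,4 taken => place at 5.
Table: [_, 18, 960, 64, 484, 995, _]

5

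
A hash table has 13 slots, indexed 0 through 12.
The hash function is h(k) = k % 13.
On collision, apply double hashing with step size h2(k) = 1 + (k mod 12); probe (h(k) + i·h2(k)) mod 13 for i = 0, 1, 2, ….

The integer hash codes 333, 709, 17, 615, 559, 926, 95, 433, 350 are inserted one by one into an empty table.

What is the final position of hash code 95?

333 hashes to 8; slot 8 is free -> place at 8.
709 hashes to 7; slot 7 is free -> place at 7.
17 hashes to 4; slot 4 is free -> place at 4.
615 hashes to 4, h2=4; 4,8 taken -> place at 12.
559 hashes to 0; slot 0 is free -> place at 0.
926 hashes to 3; slot 3 is free -> place at 3.
95 hashes to 4, h2=12; 4,3 taken -> place at 2.
433 hashes to 4, h2=2; 4 taken -> place at 6.
350 hashes to 12, h2=3; 12,2 taken -> place at 5.
Table: [559, _, 95, 926, 17, 350, 433, 709, 333, _, _, _, 615]

2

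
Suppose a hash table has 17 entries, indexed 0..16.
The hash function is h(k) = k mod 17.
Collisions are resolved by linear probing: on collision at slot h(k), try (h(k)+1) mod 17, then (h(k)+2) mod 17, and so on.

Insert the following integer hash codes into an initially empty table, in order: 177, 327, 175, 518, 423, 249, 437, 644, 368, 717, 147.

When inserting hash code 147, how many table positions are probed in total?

4

Insert 177: h=7, slot 7 empty -> index 7.
Insert 327: h=4, slot 4 empty -> index 4.
Insert 175: h=5, slot 5 empty -> index 5.
Insert 518: h=8, slot 8 empty -> index 8.
Insert 423: h=15, slot 15 empty -> index 15.
Insert 249: h=11, slot 11 empty -> index 11.
Insert 437: h=12, slot 12 empty -> index 12.
Insert 644: h=15, slot 15 occupied -> index 16.
Insert 368: h=11, slots 11,12 occupied -> index 13.
Insert 717: h=3, slot 3 empty -> index 3.
Insert 147: h=11, slots 11,12,13 occupied -> index 14.
Table: [—, —, —, 717, 327, 175, —, 177, 518, —, —, 249, 437, 368, 147, 423, 644]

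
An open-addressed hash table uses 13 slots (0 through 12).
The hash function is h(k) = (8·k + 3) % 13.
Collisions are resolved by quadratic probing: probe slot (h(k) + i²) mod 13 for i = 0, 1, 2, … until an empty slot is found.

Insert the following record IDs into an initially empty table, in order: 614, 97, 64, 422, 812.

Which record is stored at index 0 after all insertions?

614 hashes to 1; slot 1 is free → place at 1.
97 hashes to 12; slot 12 is free → place at 12.
64 hashes to 8; slot 8 is free → place at 8.
422 hashes to 12; 12 taken → place at 0.
812 hashes to 12; 12,0 taken → place at 3.
Table: [422, 614, _, 812, _, _, _, _, 64, _, _, _, 97]

422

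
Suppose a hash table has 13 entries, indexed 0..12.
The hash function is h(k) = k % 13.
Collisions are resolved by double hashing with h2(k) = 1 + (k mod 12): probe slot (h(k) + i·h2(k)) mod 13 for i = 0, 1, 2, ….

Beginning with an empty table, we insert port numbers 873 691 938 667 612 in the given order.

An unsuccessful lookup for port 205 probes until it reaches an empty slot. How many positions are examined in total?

2

Insert 873: h=2, slot 2 empty -> index 2.
Insert 691: h=2, h2=8, slot 2 occupied -> index 10.
Insert 938: h=2, h2=3, slot 2 occupied -> index 5.
Insert 667: h=4, slot 4 empty -> index 4.
Insert 612: h=1, slot 1 empty -> index 1.
Table: [., 612, 873, ., 667, 938, ., ., ., ., 691, ., .]
Lookup 205: h=10, h2=2, probe 10,12 → slot 12 empty, not found.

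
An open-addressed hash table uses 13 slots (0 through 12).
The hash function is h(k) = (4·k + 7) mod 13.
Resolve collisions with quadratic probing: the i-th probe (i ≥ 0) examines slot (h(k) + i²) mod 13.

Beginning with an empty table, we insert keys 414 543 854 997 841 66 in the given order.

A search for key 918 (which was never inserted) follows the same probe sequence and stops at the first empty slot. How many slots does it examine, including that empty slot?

Insert 414: h=12, slot 12 empty -> index 12.
Insert 543: h=8, slot 8 empty -> index 8.
Insert 854: h=4, slot 4 empty -> index 4.
Insert 997: h=4, slot 4 occupied -> index 5.
Insert 841: h=4, slots 4,5,8 occupied -> index 0.
Insert 66: h=11, slot 11 empty -> index 11.
Table: [841, ., ., ., 854, 997, ., ., 543, ., ., 66, 414]
Lookup 918: h=0, probe 0,1 → slot 1 empty, not found.

2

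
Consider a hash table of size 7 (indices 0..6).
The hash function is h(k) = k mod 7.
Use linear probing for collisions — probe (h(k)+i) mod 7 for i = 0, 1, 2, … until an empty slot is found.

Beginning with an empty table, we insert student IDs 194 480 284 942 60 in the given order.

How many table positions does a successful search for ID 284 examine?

3

194: h=5 -> slot 5
480: h=4 -> slot 4
284: h=4, probe 4,5,6 -> slot 6
942: h=4, probe 4,5,6,0 -> slot 0
60: h=4, probe 4,5,6,0,1 -> slot 1
Table: [942, 60, ., ., 480, 194, 284]
Lookup 284: h=4, probe 4,5,6 → found at 6.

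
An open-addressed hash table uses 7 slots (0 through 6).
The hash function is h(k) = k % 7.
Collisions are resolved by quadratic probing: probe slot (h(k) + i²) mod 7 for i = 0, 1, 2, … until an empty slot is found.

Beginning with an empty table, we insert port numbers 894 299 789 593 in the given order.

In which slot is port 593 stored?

894: h=5 -> slot 5
299: h=5, probe 5,6 -> slot 6
789: h=5, probe 5,6,2 -> slot 2
593: h=5, probe 5,6,2,0 -> slot 0
Table: [593, -, 789, -, -, 894, 299]

0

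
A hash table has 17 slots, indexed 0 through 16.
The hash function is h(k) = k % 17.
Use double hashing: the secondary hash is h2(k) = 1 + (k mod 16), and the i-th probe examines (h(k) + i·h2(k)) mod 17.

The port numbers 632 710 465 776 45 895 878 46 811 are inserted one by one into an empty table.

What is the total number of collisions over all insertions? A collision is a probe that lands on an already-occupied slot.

4

Insert 632: h=3, slot 3 empty => index 3.
Insert 710: h=13, slot 13 empty => index 13.
Insert 465: h=6, slot 6 empty => index 6.
Insert 776: h=11, slot 11 empty => index 11.
Insert 45: h=11, h2=14, slot 11 occupied => index 8.
Insert 895: h=11, h2=16, slot 11 occupied => index 10.
Insert 878: h=11, h2=15, slot 11 occupied => index 9.
Insert 46: h=12, slot 12 empty => index 12.
Insert 811: h=12, h2=12, slot 12 occupied => index 7.
Table: [_, _, _, 632, _, _, 465, 811, 45, 878, 895, 776, 46, 710, _, _, _]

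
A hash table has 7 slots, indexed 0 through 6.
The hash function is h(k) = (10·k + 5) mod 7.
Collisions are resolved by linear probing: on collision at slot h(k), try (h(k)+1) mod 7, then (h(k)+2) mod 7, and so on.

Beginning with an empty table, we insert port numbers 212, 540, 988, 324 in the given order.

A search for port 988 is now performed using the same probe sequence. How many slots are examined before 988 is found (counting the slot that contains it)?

Insert 212: h=4, slot 4 empty => index 4.
Insert 540: h=1, slot 1 empty => index 1.
Insert 988: h=1, slot 1 occupied => index 2.
Insert 324: h=4, slot 4 occupied => index 5.
Table: [_, 540, 988, _, 212, 324, _]
Lookup 988: h=1, probe 1,2 → found at 2.

2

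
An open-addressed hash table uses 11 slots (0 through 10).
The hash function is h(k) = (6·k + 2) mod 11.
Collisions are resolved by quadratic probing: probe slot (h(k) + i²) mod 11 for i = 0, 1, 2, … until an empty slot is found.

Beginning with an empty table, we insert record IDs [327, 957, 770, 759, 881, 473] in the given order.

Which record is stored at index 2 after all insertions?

957

Insert 327: h=6, slot 6 empty => index 6.
Insert 957: h=2, slot 2 empty => index 2.
Insert 770: h=2, slot 2 occupied => index 3.
Insert 759: h=2, slots 2,3,6 occupied => index 0.
Insert 881: h=8, slot 8 empty => index 8.
Insert 473: h=2, slots 2,3,6,0 occupied => index 7.
Table: [759, ., 957, 770, ., ., 327, 473, 881, ., .]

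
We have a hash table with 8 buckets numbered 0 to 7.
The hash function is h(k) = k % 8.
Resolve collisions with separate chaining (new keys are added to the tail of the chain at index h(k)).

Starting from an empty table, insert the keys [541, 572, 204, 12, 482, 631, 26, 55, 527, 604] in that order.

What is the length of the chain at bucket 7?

541 -> bucket 5
572 -> bucket 4
204 -> bucket 4 (collision)
12 -> bucket 4 (collision)
482 -> bucket 2
631 -> bucket 7
26 -> bucket 2 (collision)
55 -> bucket 7 (collision)
527 -> bucket 7 (collision)
604 -> bucket 4 (collision)
Final buckets:
0: ∅
1: ∅
2: 482 -> 26
3: ∅
4: 572 -> 204 -> 12 -> 604
5: 541
6: ∅
7: 631 -> 55 -> 527

3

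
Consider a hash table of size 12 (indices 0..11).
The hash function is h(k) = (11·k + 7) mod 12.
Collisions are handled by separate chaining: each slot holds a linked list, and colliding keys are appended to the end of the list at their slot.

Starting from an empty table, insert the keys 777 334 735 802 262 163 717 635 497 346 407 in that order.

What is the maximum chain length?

777 -> bucket 10
334 -> bucket 9
735 -> bucket 4
802 -> bucket 9 (collision)
262 -> bucket 9 (collision)
163 -> bucket 0
717 -> bucket 10 (collision)
635 -> bucket 8
497 -> bucket 2
346 -> bucket 9 (collision)
407 -> bucket 8 (collision)
Final buckets:
0: 163
1: -
2: 497
3: -
4: 735
5: -
6: -
7: -
8: 635 -> 407
9: 334 -> 802 -> 262 -> 346
10: 777 -> 717
11: -

4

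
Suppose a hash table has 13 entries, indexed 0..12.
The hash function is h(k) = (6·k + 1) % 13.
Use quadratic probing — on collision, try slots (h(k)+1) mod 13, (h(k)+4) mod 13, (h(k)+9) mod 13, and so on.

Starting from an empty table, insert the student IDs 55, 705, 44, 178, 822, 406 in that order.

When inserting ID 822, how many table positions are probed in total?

Insert 55: h=6, slot 6 empty => index 6.
Insert 705: h=6, slot 6 occupied => index 7.
Insert 44: h=5, slot 5 empty => index 5.
Insert 178: h=3, slot 3 empty => index 3.
Insert 822: h=6, slots 6,7 occupied => index 10.
Insert 406: h=6, slots 6,7,10 occupied => index 2.
Table: [∅, ∅, 406, 178, ∅, 44, 55, 705, ∅, ∅, 822, ∅, ∅]

3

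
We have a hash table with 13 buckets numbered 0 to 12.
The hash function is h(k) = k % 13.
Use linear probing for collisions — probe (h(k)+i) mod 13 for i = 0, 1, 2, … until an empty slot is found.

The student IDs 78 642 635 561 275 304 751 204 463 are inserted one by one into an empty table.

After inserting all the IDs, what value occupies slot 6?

78: h=0 => slot 0
642: h=5 => slot 5
635: h=11 => slot 11
561: h=2 => slot 2
275: h=2, probe 2,3 => slot 3
304: h=5, probe 5,6 => slot 6
751: h=10 => slot 10
204: h=9 => slot 9
463: h=8 => slot 8
Table: [78, ., 561, 275, ., 642, 304, ., 463, 204, 751, 635, .]

304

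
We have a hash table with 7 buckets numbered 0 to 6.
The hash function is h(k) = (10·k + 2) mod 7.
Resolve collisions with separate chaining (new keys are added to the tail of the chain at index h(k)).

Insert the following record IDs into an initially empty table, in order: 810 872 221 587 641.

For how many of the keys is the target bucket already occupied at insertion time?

2

810 → bucket 3
872 → bucket 0
221 → bucket 0 (collision)
587 → bucket 6
641 → bucket 0 (collision)
Final buckets:
0: 872 -> 221 -> 641
1: .
2: .
3: 810
4: .
5: .
6: 587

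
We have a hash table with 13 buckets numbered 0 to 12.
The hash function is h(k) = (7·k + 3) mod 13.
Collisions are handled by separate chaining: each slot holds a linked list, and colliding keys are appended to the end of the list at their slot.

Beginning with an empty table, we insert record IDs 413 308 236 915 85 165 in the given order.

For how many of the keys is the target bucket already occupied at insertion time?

1

Insert 413: h=8, bucket 8 empty → new chain.
Insert 308: h=1, bucket 1 empty → new chain.
Insert 236: h=4, bucket 4 empty → new chain.
Insert 915: h=12, bucket 12 empty → new chain.
Insert 85: h=0, bucket 0 empty → new chain.
Insert 165: h=1, bucket 1 nonempty → append to chain.
Final buckets:
0: 85
1: 308 -> 165
2: .
3: .
4: 236
5: .
6: .
7: .
8: 413
9: .
10: .
11: .
12: 915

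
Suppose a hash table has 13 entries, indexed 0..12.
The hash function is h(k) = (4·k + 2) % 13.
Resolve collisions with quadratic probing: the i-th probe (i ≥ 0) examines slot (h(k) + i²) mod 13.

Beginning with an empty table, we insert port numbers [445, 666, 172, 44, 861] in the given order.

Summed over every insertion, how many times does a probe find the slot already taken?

445 hashes to 1; slot 1 is free → place at 1.
666 hashes to 1; 1 taken → place at 2.
172 hashes to 1; 1,2 taken → place at 5.
44 hashes to 9; slot 9 is free → place at 9.
861 hashes to 1; 1,2,5 taken → place at 10.
Table: [_, 445, 666, _, _, 172, _, _, _, 44, 861, _, _]

6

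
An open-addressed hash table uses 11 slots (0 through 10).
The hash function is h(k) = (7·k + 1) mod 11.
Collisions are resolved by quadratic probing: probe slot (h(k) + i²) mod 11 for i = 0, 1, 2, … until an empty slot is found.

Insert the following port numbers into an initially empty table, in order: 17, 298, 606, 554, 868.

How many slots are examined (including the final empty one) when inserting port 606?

2

Insert 17: h=10, slot 10 empty -> index 10.
Insert 298: h=8, slot 8 empty -> index 8.
Insert 606: h=8, slot 8 occupied -> index 9.
Insert 554: h=7, slot 7 empty -> index 7.
Insert 868: h=5, slot 5 empty -> index 5.
Table: [∅, ∅, ∅, ∅, ∅, 868, ∅, 554, 298, 606, 17]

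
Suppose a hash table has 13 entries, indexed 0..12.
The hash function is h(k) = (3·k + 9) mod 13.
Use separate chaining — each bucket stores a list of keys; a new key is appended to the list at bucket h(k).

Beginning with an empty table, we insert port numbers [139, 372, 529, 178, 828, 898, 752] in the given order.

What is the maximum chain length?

Insert 139: h=10, bucket 10 empty -> new chain.
Insert 372: h=7, bucket 7 empty -> new chain.
Insert 529: h=10, bucket 10 nonempty -> append to chain.
Insert 178: h=10, bucket 10 nonempty -> append to chain.
Insert 828: h=10, bucket 10 nonempty -> append to chain.
Insert 898: h=12, bucket 12 empty -> new chain.
Insert 752: h=3, bucket 3 empty -> new chain.
Final buckets:
0: .
1: .
2: .
3: 752
4: .
5: .
6: .
7: 372
8: .
9: .
10: 139 -> 529 -> 178 -> 828
11: .
12: 898

4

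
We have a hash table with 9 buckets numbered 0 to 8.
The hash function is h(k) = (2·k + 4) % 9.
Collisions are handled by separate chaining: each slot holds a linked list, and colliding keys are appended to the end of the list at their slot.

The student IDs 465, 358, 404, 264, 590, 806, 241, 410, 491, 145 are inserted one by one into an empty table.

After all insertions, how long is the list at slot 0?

2

Insert 465: h=7, bucket 7 empty → new chain.
Insert 358: h=0, bucket 0 empty → new chain.
Insert 404: h=2, bucket 2 empty → new chain.
Insert 264: h=1, bucket 1 empty → new chain.
Insert 590: h=5, bucket 5 empty → new chain.
Insert 806: h=5, bucket 5 nonempty → append to chain.
Insert 241: h=0, bucket 0 nonempty → append to chain.
Insert 410: h=5, bucket 5 nonempty → append to chain.
Insert 491: h=5, bucket 5 nonempty → append to chain.
Insert 145: h=6, bucket 6 empty → new chain.
Final buckets:
0: 358 -> 241
1: 264
2: 404
3: -
4: -
5: 590 -> 806 -> 410 -> 491
6: 145
7: 465
8: -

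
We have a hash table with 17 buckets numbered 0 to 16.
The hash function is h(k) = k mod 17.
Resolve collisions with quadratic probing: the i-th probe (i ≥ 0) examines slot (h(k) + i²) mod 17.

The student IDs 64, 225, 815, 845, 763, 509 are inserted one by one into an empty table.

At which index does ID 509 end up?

0

64 hashes to 13; slot 13 is free => place at 13.
225 hashes to 4; slot 4 is free => place at 4.
815 hashes to 16; slot 16 is free => place at 16.
845 hashes to 12; slot 12 is free => place at 12.
763 hashes to 15; slot 15 is free => place at 15.
509 hashes to 16; 16 taken => place at 0.
Table: [509, —, —, —, 225, —, —, —, —, —, —, —, 845, 64, —, 763, 815]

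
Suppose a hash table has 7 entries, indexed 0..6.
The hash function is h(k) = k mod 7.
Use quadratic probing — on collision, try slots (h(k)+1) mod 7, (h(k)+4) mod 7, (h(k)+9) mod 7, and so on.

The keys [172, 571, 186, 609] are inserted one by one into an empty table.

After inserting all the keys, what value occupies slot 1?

186

Insert 172: h=4, slot 4 empty → index 4.
Insert 571: h=4, slot 4 occupied → index 5.
Insert 186: h=4, slots 4,5 occupied → index 1.
Insert 609: h=0, slot 0 empty → index 0.
Table: [609, 186, —, —, 172, 571, —]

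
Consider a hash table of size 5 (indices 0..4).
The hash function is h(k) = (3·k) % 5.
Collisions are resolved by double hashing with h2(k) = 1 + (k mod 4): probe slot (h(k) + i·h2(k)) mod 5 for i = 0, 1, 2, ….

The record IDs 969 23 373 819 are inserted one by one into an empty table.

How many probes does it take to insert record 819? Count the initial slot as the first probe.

969 hashes to 2; slot 2 is free → place at 2.
23 hashes to 4; slot 4 is free → place at 4.
373 hashes to 4, h2=2; 4 taken → place at 1.
819 hashes to 2, h2=4; 2,1 taken → place at 0.
Table: [819, 373, 969, _, 23]

3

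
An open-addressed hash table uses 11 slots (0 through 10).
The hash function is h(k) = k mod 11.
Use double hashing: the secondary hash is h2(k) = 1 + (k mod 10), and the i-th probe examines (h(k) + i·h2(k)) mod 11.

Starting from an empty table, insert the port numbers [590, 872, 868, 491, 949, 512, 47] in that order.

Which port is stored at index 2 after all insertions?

590 hashes to 7; slot 7 is free → place at 7.
872 hashes to 3; slot 3 is free → place at 3.
868 hashes to 10; slot 10 is free → place at 10.
491 hashes to 7, h2=2; 7 taken → place at 9.
949 hashes to 3, h2=10; 3 taken → place at 2.
512 hashes to 6; slot 6 is free → place at 6.
47 hashes to 3, h2=8; 3 taken → place at 0.
Table: [47, —, 949, 872, —, —, 512, 590, —, 491, 868]

949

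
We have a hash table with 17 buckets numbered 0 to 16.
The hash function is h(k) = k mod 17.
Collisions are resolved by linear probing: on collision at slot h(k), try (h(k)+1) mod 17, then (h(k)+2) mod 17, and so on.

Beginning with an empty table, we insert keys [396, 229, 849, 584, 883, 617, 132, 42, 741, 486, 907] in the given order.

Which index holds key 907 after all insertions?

12

Insert 396: h=5, slot 5 empty → index 5.
Insert 229: h=8, slot 8 empty → index 8.
Insert 849: h=16, slot 16 empty → index 16.
Insert 584: h=6, slot 6 empty → index 6.
Insert 883: h=16, slot 16 occupied → index 0.
Insert 617: h=5, slots 5,6 occupied → index 7.
Insert 132: h=13, slot 13 empty → index 13.
Insert 42: h=8, slot 8 occupied → index 9.
Insert 741: h=10, slot 10 empty → index 10.
Insert 486: h=10, slot 10 occupied → index 11.
Insert 907: h=6, slots 6,7,8,9,10,11 occupied → index 12.
Table: [883, ∅, ∅, ∅, ∅, 396, 584, 617, 229, 42, 741, 486, 907, 132, ∅, ∅, 849]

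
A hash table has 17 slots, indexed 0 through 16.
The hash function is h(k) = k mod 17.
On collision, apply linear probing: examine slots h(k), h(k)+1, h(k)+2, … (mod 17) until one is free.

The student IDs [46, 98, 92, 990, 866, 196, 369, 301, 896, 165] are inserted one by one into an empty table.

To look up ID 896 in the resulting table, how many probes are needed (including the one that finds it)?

6

Insert 46: h=12, slot 12 empty → index 12.
Insert 98: h=13, slot 13 empty → index 13.
Insert 92: h=7, slot 7 empty → index 7.
Insert 990: h=4, slot 4 empty → index 4.
Insert 866: h=16, slot 16 empty → index 16.
Insert 196: h=9, slot 9 empty → index 9.
Insert 369: h=12, slots 12,13 occupied → index 14.
Insert 301: h=12, slots 12,13,14 occupied → index 15.
Insert 896: h=12, slots 12,13,14,15,16 occupied → index 0.
Insert 165: h=12, slots 12,13,14,15,16,0 occupied → index 1.
Table: [896, 165, —, —, 990, —, —, 92, —, 196, —, —, 46, 98, 369, 301, 866]
Lookup 896: h=12, probe 12,13,14,15,16,0 → found at 0.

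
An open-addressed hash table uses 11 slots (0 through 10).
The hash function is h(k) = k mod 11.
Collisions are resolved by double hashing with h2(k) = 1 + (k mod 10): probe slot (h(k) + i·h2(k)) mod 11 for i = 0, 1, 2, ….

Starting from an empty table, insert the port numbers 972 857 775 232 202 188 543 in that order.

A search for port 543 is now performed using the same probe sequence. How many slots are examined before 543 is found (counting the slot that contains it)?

972 hashes to 4; slot 4 is free -> place at 4.
857 hashes to 10; slot 10 is free -> place at 10.
775 hashes to 5; slot 5 is free -> place at 5.
232 hashes to 1; slot 1 is free -> place at 1.
202 hashes to 4, h2=3; 4 taken -> place at 7.
188 hashes to 1, h2=9; 1,10 taken -> place at 8.
543 hashes to 4, h2=4; 4,8,1,5 taken -> place at 9.
Table: [—, 232, —, —, 972, 775, —, 202, 188, 543, 857]
Lookup 543: h=4, h2=4, probe 4,8,1,5,9 → found at 9.

5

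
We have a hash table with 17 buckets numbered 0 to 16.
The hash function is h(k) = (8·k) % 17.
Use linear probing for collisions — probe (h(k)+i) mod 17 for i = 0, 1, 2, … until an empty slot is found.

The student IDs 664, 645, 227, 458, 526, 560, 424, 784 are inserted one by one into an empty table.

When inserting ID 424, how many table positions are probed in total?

5

Insert 664: h=8, slot 8 empty -> index 8.
Insert 645: h=9, slot 9 empty -> index 9.
Insert 227: h=14, slot 14 empty -> index 14.
Insert 458: h=9, slot 9 occupied -> index 10.
Insert 526: h=9, slots 9,10 occupied -> index 11.
Insert 560: h=9, slots 9,10,11 occupied -> index 12.
Insert 424: h=9, slots 9,10,11,12 occupied -> index 13.
Insert 784: h=16, slot 16 empty -> index 16.
Table: [—, —, —, —, —, —, —, —, 664, 645, 458, 526, 560, 424, 227, —, 784]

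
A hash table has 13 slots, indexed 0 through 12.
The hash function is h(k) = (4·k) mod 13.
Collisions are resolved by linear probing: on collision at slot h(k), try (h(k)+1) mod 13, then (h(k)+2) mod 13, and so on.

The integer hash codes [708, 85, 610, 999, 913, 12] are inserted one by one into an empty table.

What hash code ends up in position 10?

Insert 708: h=11, slot 11 empty -> index 11.
Insert 85: h=2, slot 2 empty -> index 2.
Insert 610: h=9, slot 9 empty -> index 9.
Insert 999: h=5, slot 5 empty -> index 5.
Insert 913: h=12, slot 12 empty -> index 12.
Insert 12: h=9, slot 9 occupied -> index 10.
Table: [_, _, 85, _, _, 999, _, _, _, 610, 12, 708, 913]

12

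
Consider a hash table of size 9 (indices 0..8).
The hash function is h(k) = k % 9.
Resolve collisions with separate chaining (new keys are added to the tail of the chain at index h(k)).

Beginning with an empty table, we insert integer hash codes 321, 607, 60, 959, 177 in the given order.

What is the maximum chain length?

Insert 321: h=6, bucket 6 empty -> new chain.
Insert 607: h=4, bucket 4 empty -> new chain.
Insert 60: h=6, bucket 6 nonempty -> append to chain.
Insert 959: h=5, bucket 5 empty -> new chain.
Insert 177: h=6, bucket 6 nonempty -> append to chain.
Final buckets:
0: _
1: _
2: _
3: _
4: 607
5: 959
6: 321 -> 60 -> 177
7: _
8: _

3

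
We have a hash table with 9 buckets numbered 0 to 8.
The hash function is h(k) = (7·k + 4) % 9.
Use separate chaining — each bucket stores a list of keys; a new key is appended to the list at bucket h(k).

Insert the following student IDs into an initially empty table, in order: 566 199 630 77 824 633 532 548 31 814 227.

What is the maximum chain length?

2

Insert 566: h=6, bucket 6 empty → new chain.
Insert 199: h=2, bucket 2 empty → new chain.
Insert 630: h=4, bucket 4 empty → new chain.
Insert 77: h=3, bucket 3 empty → new chain.
Insert 824: h=3, bucket 3 nonempty → append to chain.
Insert 633: h=7, bucket 7 empty → new chain.
Insert 532: h=2, bucket 2 nonempty → append to chain.
Insert 548: h=6, bucket 6 nonempty → append to chain.
Insert 31: h=5, bucket 5 empty → new chain.
Insert 814: h=5, bucket 5 nonempty → append to chain.
Insert 227: h=0, bucket 0 empty → new chain.
Final buckets:
0: 227
1: —
2: 199 -> 532
3: 77 -> 824
4: 630
5: 31 -> 814
6: 566 -> 548
7: 633
8: —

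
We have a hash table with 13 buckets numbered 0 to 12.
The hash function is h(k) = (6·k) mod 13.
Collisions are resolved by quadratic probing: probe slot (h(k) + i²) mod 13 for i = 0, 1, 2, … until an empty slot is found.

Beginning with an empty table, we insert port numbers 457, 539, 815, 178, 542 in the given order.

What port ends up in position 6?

542

457: h=12 => slot 12
539: h=10 => slot 10
815: h=2 => slot 2
178: h=2, probe 2,3 => slot 3
542: h=2, probe 2,3,6 => slot 6
Table: [—, —, 815, 178, —, —, 542, —, —, —, 539, —, 457]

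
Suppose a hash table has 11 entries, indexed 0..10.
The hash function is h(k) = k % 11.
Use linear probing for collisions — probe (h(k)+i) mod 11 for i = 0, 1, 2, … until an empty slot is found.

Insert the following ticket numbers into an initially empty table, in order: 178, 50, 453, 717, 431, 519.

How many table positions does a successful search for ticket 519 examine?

178 hashes to 2; slot 2 is free -> place at 2.
50 hashes to 6; slot 6 is free -> place at 6.
453 hashes to 2; 2 taken -> place at 3.
717 hashes to 2; 2,3 taken -> place at 4.
431 hashes to 2; 2,3,4 taken -> place at 5.
519 hashes to 2; 2,3,4,5,6 taken -> place at 7.
Table: [∅, ∅, 178, 453, 717, 431, 50, 519, ∅, ∅, ∅]
Lookup 519: h=2, probe 2,3,4,5,6,7 → found at 7.

6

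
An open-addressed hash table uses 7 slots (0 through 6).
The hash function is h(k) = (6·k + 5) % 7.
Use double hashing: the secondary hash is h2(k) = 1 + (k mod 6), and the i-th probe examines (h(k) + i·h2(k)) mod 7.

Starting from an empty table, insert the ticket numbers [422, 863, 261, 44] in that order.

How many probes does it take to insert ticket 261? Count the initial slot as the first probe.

422: h=3 → slot 3
863: h=3, h2=6, probe 3,2 → slot 2
261: h=3, h2=4, probe 3,0 → slot 0
44: h=3, h2=3, probe 3,6 → slot 6
Table: [261, ., 863, 422, ., ., 44]

2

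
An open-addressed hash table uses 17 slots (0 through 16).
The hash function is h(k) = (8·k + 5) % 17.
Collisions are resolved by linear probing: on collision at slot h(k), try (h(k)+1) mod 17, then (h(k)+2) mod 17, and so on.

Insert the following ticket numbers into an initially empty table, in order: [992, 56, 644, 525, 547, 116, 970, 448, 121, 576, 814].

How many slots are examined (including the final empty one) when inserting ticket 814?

4

992 hashes to 2; slot 2 is free -> place at 2.
56 hashes to 11; slot 11 is free -> place at 11.
644 hashes to 6; slot 6 is free -> place at 6.
525 hashes to 6; 6 taken -> place at 7.
547 hashes to 12; slot 12 is free -> place at 12.
116 hashes to 15; slot 15 is free -> place at 15.
970 hashes to 13; slot 13 is free -> place at 13.
448 hashes to 2; 2 taken -> place at 3.
121 hashes to 4; slot 4 is free -> place at 4.
576 hashes to 6; 6,7 taken -> place at 8.
814 hashes to 6; 6,7,8 taken -> place at 9.
Table: [∅, ∅, 992, 448, 121, ∅, 644, 525, 576, 814, ∅, 56, 547, 970, ∅, 116, ∅]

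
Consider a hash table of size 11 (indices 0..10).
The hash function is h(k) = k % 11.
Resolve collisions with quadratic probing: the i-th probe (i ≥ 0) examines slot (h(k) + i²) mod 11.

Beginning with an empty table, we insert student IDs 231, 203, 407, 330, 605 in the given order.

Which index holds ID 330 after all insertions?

4

231 hashes to 0; slot 0 is free -> place at 0.
203 hashes to 5; slot 5 is free -> place at 5.
407 hashes to 0; 0 taken -> place at 1.
330 hashes to 0; 0,1 taken -> place at 4.
605 hashes to 0; 0,1,4 taken -> place at 9.
Table: [231, 407, ., ., 330, 203, ., ., ., 605, .]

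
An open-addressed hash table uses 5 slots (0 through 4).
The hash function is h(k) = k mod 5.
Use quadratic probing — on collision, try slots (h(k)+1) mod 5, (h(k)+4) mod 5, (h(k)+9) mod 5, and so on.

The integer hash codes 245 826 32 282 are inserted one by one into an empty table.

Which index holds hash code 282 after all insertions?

Insert 245: h=0, slot 0 empty => index 0.
Insert 826: h=1, slot 1 empty => index 1.
Insert 32: h=2, slot 2 empty => index 2.
Insert 282: h=2, slot 2 occupied => index 3.
Table: [245, 826, 32, 282, .]

3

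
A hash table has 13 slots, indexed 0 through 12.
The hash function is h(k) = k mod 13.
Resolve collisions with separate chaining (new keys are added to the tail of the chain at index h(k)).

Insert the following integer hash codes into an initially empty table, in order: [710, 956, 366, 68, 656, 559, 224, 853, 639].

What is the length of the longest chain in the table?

Insert 710: h=8, bucket 8 empty -> new chain.
Insert 956: h=7, bucket 7 empty -> new chain.
Insert 366: h=2, bucket 2 empty -> new chain.
Insert 68: h=3, bucket 3 empty -> new chain.
Insert 656: h=6, bucket 6 empty -> new chain.
Insert 559: h=0, bucket 0 empty -> new chain.
Insert 224: h=3, bucket 3 nonempty -> append to chain.
Insert 853: h=8, bucket 8 nonempty -> append to chain.
Insert 639: h=2, bucket 2 nonempty -> append to chain.
Final buckets:
0: 559
1: _
2: 366 -> 639
3: 68 -> 224
4: _
5: _
6: 656
7: 956
8: 710 -> 853
9: _
10: _
11: _
12: _

2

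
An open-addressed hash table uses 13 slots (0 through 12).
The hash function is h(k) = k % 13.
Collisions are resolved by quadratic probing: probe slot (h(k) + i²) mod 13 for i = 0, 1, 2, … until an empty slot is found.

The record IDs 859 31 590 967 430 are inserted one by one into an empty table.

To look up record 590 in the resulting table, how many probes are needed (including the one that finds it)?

Insert 859: h=1, slot 1 empty → index 1.
Insert 31: h=5, slot 5 empty → index 5.
Insert 590: h=5, slot 5 occupied → index 6.
Insert 967: h=5, slots 5,6 occupied → index 9.
Insert 430: h=1, slot 1 occupied → index 2.
Table: [∅, 859, 430, ∅, ∅, 31, 590, ∅, ∅, 967, ∅, ∅, ∅]
Lookup 590: h=5, probe 5,6 → found at 6.

2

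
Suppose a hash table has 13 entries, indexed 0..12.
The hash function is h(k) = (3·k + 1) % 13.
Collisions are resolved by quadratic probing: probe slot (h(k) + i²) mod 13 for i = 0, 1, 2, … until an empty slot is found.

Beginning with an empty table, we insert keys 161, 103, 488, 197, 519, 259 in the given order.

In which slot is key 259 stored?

Insert 161: h=3, slot 3 empty -> index 3.
Insert 103: h=11, slot 11 empty -> index 11.
Insert 488: h=9, slot 9 empty -> index 9.
Insert 197: h=7, slot 7 empty -> index 7.
Insert 519: h=11, slot 11 occupied -> index 12.
Insert 259: h=11, slots 11,12 occupied -> index 2.
Table: [—, —, 259, 161, —, —, —, 197, —, 488, —, 103, 519]

2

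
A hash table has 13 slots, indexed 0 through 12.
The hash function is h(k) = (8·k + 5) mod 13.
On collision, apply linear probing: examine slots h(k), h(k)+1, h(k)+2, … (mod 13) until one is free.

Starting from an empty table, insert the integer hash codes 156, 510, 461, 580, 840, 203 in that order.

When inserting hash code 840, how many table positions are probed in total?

3

Insert 156: h=5, slot 5 empty -> index 5.
Insert 510: h=3, slot 3 empty -> index 3.
Insert 461: h=1, slot 1 empty -> index 1.
Insert 580: h=4, slot 4 empty -> index 4.
Insert 840: h=4, slots 4,5 occupied -> index 6.
Insert 203: h=4, slots 4,5,6 occupied -> index 7.
Table: [-, 461, -, 510, 580, 156, 840, 203, -, -, -, -, -]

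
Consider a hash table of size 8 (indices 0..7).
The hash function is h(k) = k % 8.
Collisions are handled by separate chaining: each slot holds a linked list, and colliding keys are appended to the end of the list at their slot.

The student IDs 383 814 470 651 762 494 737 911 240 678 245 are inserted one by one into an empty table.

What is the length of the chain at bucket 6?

383 → bucket 7
814 → bucket 6
470 → bucket 6 (collision)
651 → bucket 3
762 → bucket 2
494 → bucket 6 (collision)
737 → bucket 1
911 → bucket 7 (collision)
240 → bucket 0
678 → bucket 6 (collision)
245 → bucket 5
Final buckets:
0: 240
1: 737
2: 762
3: 651
4: _
5: 245
6: 814 -> 470 -> 494 -> 678
7: 383 -> 911

4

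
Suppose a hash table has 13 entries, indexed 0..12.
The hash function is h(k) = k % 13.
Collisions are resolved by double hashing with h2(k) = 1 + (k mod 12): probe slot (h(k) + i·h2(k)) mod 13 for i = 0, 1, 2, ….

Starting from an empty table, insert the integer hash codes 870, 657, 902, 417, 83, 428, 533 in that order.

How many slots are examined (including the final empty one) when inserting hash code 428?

Insert 870: h=12, slot 12 empty => index 12.
Insert 657: h=7, slot 7 empty => index 7.
Insert 902: h=5, slot 5 empty => index 5.
Insert 417: h=1, slot 1 empty => index 1.
Insert 83: h=5, h2=12, slot 5 occupied => index 4.
Insert 428: h=12, h2=9, slot 12 occupied => index 8.
Insert 533: h=0, slot 0 empty => index 0.
Table: [533, 417, -, -, 83, 902, -, 657, 428, -, -, -, 870]

2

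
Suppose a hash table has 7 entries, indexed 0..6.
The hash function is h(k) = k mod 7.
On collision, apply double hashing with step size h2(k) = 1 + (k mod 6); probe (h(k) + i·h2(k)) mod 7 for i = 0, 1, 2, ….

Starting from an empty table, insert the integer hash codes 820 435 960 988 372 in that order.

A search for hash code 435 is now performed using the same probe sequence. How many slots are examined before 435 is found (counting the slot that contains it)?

820: h=1 -> slot 1
435: h=1, h2=4, probe 1,5 -> slot 5
960: h=1, h2=1, probe 1,2 -> slot 2
988: h=1, h2=5, probe 1,6 -> slot 6
372: h=1, h2=1, probe 1,2,3 -> slot 3
Table: [_, 820, 960, 372, _, 435, 988]
Lookup 435: h=1, h2=4, probe 1,5 → found at 5.

2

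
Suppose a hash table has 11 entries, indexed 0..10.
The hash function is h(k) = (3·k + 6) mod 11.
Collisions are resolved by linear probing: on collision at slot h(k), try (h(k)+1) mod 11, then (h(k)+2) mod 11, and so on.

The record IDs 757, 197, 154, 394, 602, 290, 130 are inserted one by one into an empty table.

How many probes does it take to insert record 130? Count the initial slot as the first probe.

Insert 757: h=0, slot 0 empty => index 0.
Insert 197: h=3, slot 3 empty => index 3.
Insert 154: h=6, slot 6 empty => index 6.
Insert 394: h=0, slot 0 occupied => index 1.
Insert 602: h=8, slot 8 empty => index 8.
Insert 290: h=7, slot 7 empty => index 7.
Insert 130: h=0, slots 0,1 occupied => index 2.
Table: [757, 394, 130, 197, —, —, 154, 290, 602, —, —]

3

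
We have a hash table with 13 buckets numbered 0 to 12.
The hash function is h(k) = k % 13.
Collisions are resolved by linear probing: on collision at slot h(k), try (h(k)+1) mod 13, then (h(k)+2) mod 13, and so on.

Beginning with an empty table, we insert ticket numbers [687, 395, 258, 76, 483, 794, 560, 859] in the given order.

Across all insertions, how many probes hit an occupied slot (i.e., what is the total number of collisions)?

8

687: h=11 → slot 11
395: h=5 → slot 5
258: h=11, probe 11,12 → slot 12
76: h=11, probe 11,12,0 → slot 0
483: h=2 → slot 2
794: h=1 → slot 1
560: h=1, probe 1,2,3 → slot 3
859: h=1, probe 1,2,3,4 → slot 4
Table: [76, 794, 483, 560, 859, 395, ., ., ., ., ., 687, 258]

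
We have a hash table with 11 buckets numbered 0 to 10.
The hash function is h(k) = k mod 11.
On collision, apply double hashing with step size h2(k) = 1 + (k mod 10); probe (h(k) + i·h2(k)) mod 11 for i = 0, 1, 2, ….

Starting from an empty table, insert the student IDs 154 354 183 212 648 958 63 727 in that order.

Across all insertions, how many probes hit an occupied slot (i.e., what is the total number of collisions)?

1

154: h=0 → slot 0
354: h=2 → slot 2
183: h=7 → slot 7
212: h=3 → slot 3
648: h=10 → slot 10
958: h=1 → slot 1
63: h=8 → slot 8
727: h=1, h2=8, probe 1,9 → slot 9
Table: [154, 958, 354, 212, —, —, —, 183, 63, 727, 648]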